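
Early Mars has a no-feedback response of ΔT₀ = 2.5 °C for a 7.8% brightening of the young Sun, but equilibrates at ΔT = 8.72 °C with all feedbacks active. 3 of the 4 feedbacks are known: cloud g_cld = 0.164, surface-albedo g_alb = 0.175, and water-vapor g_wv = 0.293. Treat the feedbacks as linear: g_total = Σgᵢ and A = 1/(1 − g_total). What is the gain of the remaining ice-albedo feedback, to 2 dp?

0.08

Amplification A = ΔT/ΔT₀ = 8.72/2.5 = 3.488.
Total gain g = 1 − 1/A = 1 − 1/3.488 = 0.7133.
Known gains sum to 0.164 + 0.175 + 0.293 = 0.632.
g_ice = 0.7133 − 0.632 = 0.08.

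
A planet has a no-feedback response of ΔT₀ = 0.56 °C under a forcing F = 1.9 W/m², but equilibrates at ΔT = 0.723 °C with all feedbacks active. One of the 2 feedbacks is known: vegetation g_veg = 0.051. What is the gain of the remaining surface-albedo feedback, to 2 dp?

0.17

Amplification A = ΔT/ΔT₀ = 0.723/0.56 = 1.291.
Total gain g = 1 − 1/A = 1 − 1/1.291 = 0.2254.
The known gain is 0.051.
g_alb = 0.2254 − 0.051 = 0.17.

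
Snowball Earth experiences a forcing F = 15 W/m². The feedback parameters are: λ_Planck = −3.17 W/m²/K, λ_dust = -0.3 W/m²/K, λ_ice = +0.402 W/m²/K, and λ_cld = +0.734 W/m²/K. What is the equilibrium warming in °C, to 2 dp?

Net feedback parameter λ = (−3.17) + (-0.3) + (+0.402) + (+0.734) = -2.334 W/m²/K.
ΔT = −F/λ = −15/(-2.334) = 6.43 °C.

6.43 °C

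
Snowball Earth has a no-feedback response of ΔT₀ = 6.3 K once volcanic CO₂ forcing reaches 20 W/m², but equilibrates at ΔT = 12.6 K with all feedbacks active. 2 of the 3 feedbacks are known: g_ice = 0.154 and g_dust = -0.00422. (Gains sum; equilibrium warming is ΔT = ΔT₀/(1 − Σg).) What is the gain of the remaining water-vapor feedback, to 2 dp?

Amplification A = ΔT/ΔT₀ = 12.6/6.3 = 2.
Total gain g = 1 − 1/A = 1 − 1/2 = 0.5.
Known gains sum to 0.154 − 0.00422 = 0.14978.
g_wv = 0.5 − 0.14978 = 0.35.

0.35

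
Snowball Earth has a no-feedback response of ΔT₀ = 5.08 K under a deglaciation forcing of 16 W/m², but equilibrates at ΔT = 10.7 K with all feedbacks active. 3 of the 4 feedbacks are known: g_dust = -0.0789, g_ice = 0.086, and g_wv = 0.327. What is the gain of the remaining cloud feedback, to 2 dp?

Amplification A = ΔT/ΔT₀ = 10.7/5.08 = 2.106.
Total gain g = 1 − 1/A = 1 − 1/2.106 = 0.5252.
Known gains sum to -0.0789 + 0.086 + 0.327 = 0.3341.
g_cld = 0.5252 − 0.3341 = 0.19.

0.19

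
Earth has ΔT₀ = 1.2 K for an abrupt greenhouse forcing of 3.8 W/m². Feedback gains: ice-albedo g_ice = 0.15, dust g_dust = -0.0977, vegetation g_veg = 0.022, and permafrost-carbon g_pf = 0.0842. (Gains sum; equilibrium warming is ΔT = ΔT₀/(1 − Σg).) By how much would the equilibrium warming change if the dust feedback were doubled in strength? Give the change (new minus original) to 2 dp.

Original: g = 0.1585, ΔT = 1.2/(1−0.1585) = 1.4260 K.
With doubled dust: g' = 0.0608, ΔT' = 1.2/(1−0.0608) = 1.2777 K.
Change = 1.2777 − 1.4260 = -0.15 K.

-0.15 K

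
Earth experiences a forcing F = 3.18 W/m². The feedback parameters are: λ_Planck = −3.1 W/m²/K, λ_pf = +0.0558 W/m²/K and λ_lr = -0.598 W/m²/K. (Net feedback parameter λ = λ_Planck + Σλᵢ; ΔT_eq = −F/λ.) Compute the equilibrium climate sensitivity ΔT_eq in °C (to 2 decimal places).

0.87 °C

Net feedback parameter λ = (−3.1) + (+0.0558) + (-0.598) = -3.6422 W/m²/K.
ΔT = −F/λ = −3.18/(-3.6422) = 0.87 °C.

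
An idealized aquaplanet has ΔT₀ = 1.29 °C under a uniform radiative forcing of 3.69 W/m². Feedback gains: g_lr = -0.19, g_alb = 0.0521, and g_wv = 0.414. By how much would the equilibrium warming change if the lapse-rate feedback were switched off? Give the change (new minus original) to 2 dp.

0.63 °C

Original: g = 0.2761, ΔT = 1.29/(1−0.2761) = 1.7820 °C.
Without lapse-rate: g' = 0.4661, ΔT' = 1.29/(1−0.4661) = 2.4162 °C.
Change = 2.4162 − 1.7820 = 0.63 °C.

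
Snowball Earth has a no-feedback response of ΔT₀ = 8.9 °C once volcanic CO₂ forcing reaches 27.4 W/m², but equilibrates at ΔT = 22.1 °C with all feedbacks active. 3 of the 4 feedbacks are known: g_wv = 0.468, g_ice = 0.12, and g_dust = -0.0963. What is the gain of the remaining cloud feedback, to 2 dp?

0.11

Amplification A = ΔT/ΔT₀ = 22.1/8.9 = 2.483.
Total gain g = 1 − 1/A = 1 − 1/2.483 = 0.5973.
Known gains sum to 0.468 + 0.12 − 0.0963 = 0.4917.
g_cld = 0.5973 − 0.4917 = 0.11.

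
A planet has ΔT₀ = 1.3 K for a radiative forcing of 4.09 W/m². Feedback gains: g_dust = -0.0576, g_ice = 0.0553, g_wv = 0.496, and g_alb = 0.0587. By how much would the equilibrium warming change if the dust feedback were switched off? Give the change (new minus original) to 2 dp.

0.43 K

Original: g = 0.5524, ΔT = 1.3/(1−0.5524) = 2.9044 K.
Without dust: g' = 0.61, ΔT' = 1.3/(1−0.61) = 3.3333 K.
Change = 3.3333 − 2.9044 = 0.43 K.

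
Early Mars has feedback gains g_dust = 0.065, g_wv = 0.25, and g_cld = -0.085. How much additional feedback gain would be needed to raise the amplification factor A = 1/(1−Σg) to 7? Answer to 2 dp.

0.63

Current total gain = 0.23.
Target gain for A = 7: g* = 1 − 1/7 = 0.8571.
Additional gain needed = 0.8571 − 0.23 = 0.63.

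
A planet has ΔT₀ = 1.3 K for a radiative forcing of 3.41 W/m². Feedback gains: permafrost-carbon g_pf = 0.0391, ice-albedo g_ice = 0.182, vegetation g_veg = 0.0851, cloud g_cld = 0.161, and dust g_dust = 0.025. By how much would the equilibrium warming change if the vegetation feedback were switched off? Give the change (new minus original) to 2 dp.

-0.37 K

Original: g = 0.4922, ΔT = 1.3/(1−0.4922) = 2.5601 K.
Without vegetation: g' = 0.4071, ΔT' = 1.3/(1−0.4071) = 2.1926 K.
Change = 2.1926 − 2.5601 = -0.37 K.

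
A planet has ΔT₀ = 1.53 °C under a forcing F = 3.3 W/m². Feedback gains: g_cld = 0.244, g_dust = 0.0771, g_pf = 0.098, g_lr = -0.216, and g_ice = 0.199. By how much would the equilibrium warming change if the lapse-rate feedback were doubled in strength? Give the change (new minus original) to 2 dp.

-0.68 °C

Original: g = 0.4021, ΔT = 1.53/(1−0.4021) = 2.5590 °C.
With doubled lapse-rate: g' = 0.1861, ΔT' = 1.53/(1−0.1861) = 1.8798 °C.
Change = 1.8798 − 2.5590 = -0.68 °C.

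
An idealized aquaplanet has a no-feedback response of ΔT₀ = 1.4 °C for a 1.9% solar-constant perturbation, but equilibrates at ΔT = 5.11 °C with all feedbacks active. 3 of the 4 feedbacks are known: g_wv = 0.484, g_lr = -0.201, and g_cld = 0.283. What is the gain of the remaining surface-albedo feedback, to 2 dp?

Amplification A = ΔT/ΔT₀ = 5.11/1.4 = 3.65.
Total gain g = 1 − 1/A = 1 − 1/3.65 = 0.726.
Known gains sum to 0.484 − 0.201 + 0.283 = 0.566.
g_alb = 0.726 − 0.566 = 0.16.

0.16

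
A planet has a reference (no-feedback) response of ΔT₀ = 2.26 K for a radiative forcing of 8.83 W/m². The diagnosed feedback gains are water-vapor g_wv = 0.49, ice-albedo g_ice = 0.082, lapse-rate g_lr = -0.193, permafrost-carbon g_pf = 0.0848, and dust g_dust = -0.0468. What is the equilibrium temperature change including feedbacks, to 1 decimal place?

3.9 K

Total gain g = 0.49 + 0.082 − 0.193 + 0.0848 − 0.0468 = 0.417.
Amplification A = 1/(1 − 0.417) = 1.715.
ΔT = 2.26 × 1.715 = 3.9 K.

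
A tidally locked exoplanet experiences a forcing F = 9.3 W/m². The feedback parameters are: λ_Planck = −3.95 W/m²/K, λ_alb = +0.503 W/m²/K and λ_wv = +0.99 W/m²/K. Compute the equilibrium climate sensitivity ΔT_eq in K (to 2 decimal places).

3.79 K

Net feedback parameter λ = (−3.95) + (+0.503) + (+0.99) = -2.457 W/m²/K.
ΔT = −F/λ = −9.3/(-2.457) = 3.79 K.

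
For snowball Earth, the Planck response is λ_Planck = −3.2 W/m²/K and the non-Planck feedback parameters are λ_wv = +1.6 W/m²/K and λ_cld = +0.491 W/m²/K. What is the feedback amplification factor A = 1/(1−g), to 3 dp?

Convert to gains: g_wv = 1.6/3.2 = 0.5; g_cld = 0.491/3.2 = 0.1534.
Total gain g = 0.6534.
A = 1/(1 − 0.6534) = 2.885.

2.885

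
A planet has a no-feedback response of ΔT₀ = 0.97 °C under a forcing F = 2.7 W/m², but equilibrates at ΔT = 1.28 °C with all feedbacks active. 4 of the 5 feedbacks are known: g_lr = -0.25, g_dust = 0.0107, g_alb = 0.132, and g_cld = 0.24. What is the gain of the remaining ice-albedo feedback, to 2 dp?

Amplification A = ΔT/ΔT₀ = 1.28/0.97 = 1.32.
Total gain g = 1 − 1/A = 1 − 1/1.32 = 0.2424.
Known gains sum to -0.25 + 0.0107 + 0.132 + 0.24 = 0.1327.
g_ice = 0.2424 − 0.1327 = 0.11.

0.11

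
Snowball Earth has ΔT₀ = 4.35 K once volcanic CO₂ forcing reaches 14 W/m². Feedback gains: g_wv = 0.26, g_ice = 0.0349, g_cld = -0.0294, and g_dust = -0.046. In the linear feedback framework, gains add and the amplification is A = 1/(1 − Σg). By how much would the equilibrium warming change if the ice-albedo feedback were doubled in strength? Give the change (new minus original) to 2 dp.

0.26 K

Original: g = 0.2195, ΔT = 4.35/(1−0.2195) = 5.5734 K.
With doubled ice-albedo: g' = 0.2544, ΔT' = 4.35/(1−0.2544) = 5.8342 K.
Change = 5.8342 − 5.5734 = 0.26 K.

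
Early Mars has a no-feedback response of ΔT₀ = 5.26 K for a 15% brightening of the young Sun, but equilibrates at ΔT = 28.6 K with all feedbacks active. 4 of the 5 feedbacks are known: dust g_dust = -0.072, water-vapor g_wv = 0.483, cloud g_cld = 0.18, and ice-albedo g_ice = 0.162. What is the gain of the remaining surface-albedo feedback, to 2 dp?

Amplification A = ΔT/ΔT₀ = 28.6/5.26 = 5.437.
Total gain g = 1 − 1/A = 1 − 1/5.437 = 0.8161.
Known gains sum to -0.072 + 0.483 + 0.18 + 0.162 = 0.753.
g_alb = 0.8161 − 0.753 = 0.06.

0.06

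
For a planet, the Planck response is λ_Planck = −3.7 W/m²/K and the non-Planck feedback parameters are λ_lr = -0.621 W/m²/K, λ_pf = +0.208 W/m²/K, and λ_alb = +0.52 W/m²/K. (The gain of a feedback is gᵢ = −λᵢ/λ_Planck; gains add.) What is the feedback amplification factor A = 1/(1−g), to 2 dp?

1.03

Convert to gains: g_lr = -0.621/3.7 = -0.1678; g_pf = 0.208/3.7 = 0.05622; g_alb = 0.52/3.7 = 0.1405.
Total gain g = 0.02892.
A = 1/(1 − 0.02892) = 1.03.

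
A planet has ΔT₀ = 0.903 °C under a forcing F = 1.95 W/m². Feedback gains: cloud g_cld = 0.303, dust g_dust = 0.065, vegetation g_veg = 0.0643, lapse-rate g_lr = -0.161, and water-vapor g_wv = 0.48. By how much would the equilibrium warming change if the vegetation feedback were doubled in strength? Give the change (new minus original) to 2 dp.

Original: g = 0.7513, ΔT = 0.903/(1−0.7513) = 3.6309 °C.
With doubled vegetation: g' = 0.8156, ΔT' = 0.903/(1−0.8156) = 4.8970 °C.
Change = 4.8970 − 3.6309 = 1.27 °C.

1.27 °C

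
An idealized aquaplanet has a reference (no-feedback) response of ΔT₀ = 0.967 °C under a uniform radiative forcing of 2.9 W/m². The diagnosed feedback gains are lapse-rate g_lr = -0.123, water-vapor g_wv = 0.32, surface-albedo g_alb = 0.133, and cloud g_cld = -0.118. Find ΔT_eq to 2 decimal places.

1.23 °C

Total gain g = -0.123 + 0.32 + 0.133 − 0.118 = 0.212.
Amplification A = 1/(1 − 0.212) = 1.269.
ΔT = 0.967 × 1.269 = 1.23 °C.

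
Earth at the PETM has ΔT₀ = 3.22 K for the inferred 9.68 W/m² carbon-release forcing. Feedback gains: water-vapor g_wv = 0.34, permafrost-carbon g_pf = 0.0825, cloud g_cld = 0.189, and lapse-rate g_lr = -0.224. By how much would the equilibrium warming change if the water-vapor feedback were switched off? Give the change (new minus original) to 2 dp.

Original: g = 0.3875, ΔT = 3.22/(1−0.3875) = 5.2571 K.
Without water-vapor: g' = 0.0475, ΔT' = 3.22/(1−0.0475) = 3.3806 K.
Change = 3.3806 − 5.2571 = -1.88 K.

-1.88 K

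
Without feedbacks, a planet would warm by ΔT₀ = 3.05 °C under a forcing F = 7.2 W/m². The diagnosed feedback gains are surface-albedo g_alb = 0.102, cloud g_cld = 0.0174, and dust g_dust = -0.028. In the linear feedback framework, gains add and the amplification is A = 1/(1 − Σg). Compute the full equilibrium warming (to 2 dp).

3.36 °C

Total gain g = 0.102 + 0.0174 − 0.028 = 0.0914.
Amplification A = 1/(1 − 0.0914) = 1.101.
ΔT = 3.05 × 1.101 = 3.36 °C.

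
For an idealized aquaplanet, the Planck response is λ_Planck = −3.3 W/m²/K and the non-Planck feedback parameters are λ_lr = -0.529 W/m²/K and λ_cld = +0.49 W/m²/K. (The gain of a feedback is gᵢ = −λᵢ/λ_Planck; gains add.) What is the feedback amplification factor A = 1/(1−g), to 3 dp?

Convert to gains: g_lr = -0.529/3.3 = -0.1603; g_cld = 0.49/3.3 = 0.1485.
Total gain g = -0.0118.
A = 1/(1 + 0.0118) = 0.988.

0.988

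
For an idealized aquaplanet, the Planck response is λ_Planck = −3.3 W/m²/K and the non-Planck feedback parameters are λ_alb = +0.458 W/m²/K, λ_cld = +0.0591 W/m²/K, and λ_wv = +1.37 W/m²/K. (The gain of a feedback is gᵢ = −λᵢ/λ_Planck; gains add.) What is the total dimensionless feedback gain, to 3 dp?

Convert to gains: g_alb = 0.458/3.3 = 0.1388; g_cld = 0.0591/3.3 = 0.01791; g_wv = 1.37/3.3 = 0.4152.
Total gain g = 0.57191.

0.572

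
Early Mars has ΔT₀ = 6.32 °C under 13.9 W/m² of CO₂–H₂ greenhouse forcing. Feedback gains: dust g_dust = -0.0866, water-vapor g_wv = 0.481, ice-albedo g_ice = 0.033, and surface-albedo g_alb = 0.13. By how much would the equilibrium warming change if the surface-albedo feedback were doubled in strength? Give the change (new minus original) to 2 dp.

Original: g = 0.5574, ΔT = 6.32/(1−0.5574) = 14.2793 °C.
With doubled surface-albedo: g' = 0.6874, ΔT' = 6.32/(1−0.6874) = 20.2175 °C.
Change = 20.2175 − 14.2793 = 5.94 °C.

5.94 °C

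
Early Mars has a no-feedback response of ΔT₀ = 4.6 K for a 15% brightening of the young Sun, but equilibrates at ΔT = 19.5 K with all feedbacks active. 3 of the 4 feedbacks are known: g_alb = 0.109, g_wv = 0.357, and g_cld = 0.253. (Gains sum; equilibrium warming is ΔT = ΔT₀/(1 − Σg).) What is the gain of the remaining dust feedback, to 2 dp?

0.05

Amplification A = ΔT/ΔT₀ = 19.5/4.6 = 4.239.
Total gain g = 1 − 1/A = 1 − 1/4.239 = 0.7641.
Known gains sum to 0.109 + 0.357 + 0.253 = 0.719.
g_dust = 0.7641 − 0.719 = 0.05.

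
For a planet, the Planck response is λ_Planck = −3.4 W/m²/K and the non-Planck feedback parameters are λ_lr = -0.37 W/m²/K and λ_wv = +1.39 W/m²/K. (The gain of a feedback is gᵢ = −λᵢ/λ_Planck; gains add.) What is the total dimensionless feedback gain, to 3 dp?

0.300

Convert to gains: g_lr = -0.37/3.4 = -0.1088; g_wv = 1.39/3.4 = 0.4088.
Total gain g = 0.3.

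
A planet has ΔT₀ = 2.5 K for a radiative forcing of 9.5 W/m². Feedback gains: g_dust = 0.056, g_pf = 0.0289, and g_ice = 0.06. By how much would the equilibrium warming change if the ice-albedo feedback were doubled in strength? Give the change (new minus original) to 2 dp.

Original: g = 0.1449, ΔT = 2.5/(1−0.1449) = 2.9236 K.
With doubled ice-albedo: g' = 0.2049, ΔT' = 2.5/(1−0.2049) = 3.1443 K.
Change = 3.1443 − 2.9236 = 0.22 K.

0.22 K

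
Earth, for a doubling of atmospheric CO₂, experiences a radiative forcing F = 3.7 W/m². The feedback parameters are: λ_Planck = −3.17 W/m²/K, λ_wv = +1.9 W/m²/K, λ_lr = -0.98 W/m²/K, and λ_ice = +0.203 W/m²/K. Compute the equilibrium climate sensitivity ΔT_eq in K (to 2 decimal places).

1.81 K

Net feedback parameter λ = (−3.17) + (+1.9) + (-0.98) + (+0.203) = -2.047 W/m²/K.
ΔT = −F/λ = −3.7/(-2.047) = 1.81 K.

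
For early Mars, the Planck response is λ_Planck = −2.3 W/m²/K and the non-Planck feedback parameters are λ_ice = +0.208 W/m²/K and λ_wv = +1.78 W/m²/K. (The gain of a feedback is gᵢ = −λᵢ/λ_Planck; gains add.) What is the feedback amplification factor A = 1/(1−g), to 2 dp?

Convert to gains: g_ice = 0.208/2.3 = 0.09043; g_wv = 1.78/2.3 = 0.7739.
Total gain g = 0.86433.
A = 1/(1 − 0.86433) = 7.37.

7.37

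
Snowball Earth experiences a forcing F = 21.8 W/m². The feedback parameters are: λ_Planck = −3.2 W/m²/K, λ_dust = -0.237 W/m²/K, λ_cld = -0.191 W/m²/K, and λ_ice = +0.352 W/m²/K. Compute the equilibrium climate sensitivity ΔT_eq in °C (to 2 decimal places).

Net feedback parameter λ = (−3.2) + (-0.237) + (-0.191) + (+0.352) = -3.276 W/m²/K.
ΔT = −F/λ = −21.8/(-3.276) = 6.65 °C.

6.65 °C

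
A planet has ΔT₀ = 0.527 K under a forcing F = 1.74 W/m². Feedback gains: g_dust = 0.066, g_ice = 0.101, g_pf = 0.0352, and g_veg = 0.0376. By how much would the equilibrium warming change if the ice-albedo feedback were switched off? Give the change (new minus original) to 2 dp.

Original: g = 0.2398, ΔT = 0.527/(1−0.2398) = 0.6932 K.
Without ice-albedo: g' = 0.1388, ΔT' = 0.527/(1−0.1388) = 0.6119 K.
Change = 0.6119 − 0.6932 = -0.08 K.

-0.08 K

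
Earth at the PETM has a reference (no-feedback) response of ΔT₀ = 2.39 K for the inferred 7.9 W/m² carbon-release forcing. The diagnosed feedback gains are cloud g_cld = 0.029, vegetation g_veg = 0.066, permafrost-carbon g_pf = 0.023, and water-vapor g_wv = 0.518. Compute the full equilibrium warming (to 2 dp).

Total gain g = 0.029 + 0.066 + 0.023 + 0.518 = 0.636.
Amplification A = 1/(1 − 0.636) = 2.747.
ΔT = 2.39 × 2.747 = 6.57 K.

6.57 K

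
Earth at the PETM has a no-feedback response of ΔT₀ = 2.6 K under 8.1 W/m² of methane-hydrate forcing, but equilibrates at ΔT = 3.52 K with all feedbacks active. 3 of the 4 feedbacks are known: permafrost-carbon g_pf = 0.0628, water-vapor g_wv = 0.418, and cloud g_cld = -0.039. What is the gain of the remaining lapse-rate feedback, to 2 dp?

-0.18

Amplification A = ΔT/ΔT₀ = 3.52/2.6 = 1.354.
Total gain g = 1 − 1/A = 1 − 1/1.354 = 0.2614.
Known gains sum to 0.0628 + 0.418 − 0.039 = 0.4418.
g_lr = 0.2614 − 0.4418 = -0.18.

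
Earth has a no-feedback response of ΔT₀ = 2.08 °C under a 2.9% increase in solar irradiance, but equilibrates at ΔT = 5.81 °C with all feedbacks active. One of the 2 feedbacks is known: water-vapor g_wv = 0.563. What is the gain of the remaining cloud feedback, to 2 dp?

0.08

Amplification A = ΔT/ΔT₀ = 5.81/2.08 = 2.793.
Total gain g = 1 − 1/A = 1 − 1/2.793 = 0.642.
The known gain is 0.563.
g_cld = 0.642 − 0.563 = 0.08.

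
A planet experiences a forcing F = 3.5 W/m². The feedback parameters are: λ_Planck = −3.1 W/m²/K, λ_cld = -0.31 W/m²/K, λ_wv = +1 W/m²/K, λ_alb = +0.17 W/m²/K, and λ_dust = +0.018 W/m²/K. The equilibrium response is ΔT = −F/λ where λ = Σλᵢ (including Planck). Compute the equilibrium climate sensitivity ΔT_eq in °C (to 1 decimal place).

1.6 °C

Net feedback parameter λ = (−3.1) + (-0.31) + (+1) + (+0.17) + (+0.018) = -2.222 W/m²/K.
ΔT = −F/λ = −3.5/(-2.222) = 1.6 °C.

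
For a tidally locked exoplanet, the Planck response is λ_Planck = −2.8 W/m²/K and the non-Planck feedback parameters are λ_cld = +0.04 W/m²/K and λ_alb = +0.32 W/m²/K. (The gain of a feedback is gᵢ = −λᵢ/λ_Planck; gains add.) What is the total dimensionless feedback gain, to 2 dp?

0.13

Convert to gains: g_cld = 0.04/2.8 = 0.01429; g_alb = 0.32/2.8 = 0.1143.
Total gain g = 0.12859.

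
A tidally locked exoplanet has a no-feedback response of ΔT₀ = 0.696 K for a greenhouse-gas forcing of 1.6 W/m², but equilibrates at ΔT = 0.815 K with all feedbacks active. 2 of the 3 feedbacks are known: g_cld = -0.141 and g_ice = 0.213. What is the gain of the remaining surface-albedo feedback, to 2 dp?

0.07

Amplification A = ΔT/ΔT₀ = 0.815/0.696 = 1.171.
Total gain g = 1 − 1/A = 1 − 1/1.171 = 0.146.
Known gains sum to -0.141 + 0.213 = 0.072.
g_alb = 0.146 − 0.072 = 0.07.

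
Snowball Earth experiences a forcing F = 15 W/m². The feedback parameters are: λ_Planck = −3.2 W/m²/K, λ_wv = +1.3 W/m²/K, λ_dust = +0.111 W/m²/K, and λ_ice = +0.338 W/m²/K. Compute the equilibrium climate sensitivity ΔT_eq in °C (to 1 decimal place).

10.3 °C

Net feedback parameter λ = (−3.2) + (+1.3) + (+0.111) + (+0.338) = -1.451 W/m²/K.
ΔT = −F/λ = −15/(-1.451) = 10.3 °C.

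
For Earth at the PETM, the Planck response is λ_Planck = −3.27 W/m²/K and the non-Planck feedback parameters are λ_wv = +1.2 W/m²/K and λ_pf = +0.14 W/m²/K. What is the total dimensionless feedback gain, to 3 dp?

0.410

Convert to gains: g_wv = 1.2/3.27 = 0.367; g_pf = 0.14/3.27 = 0.04281.
Total gain g = 0.40981.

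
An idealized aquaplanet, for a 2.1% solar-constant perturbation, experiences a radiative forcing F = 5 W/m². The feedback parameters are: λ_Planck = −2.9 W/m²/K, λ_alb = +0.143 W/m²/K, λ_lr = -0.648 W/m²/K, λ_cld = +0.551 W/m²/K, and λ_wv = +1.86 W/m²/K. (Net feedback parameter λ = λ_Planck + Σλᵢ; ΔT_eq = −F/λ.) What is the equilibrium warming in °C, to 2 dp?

5.03 °C

Net feedback parameter λ = (−2.9) + (+0.143) + (-0.648) + (+0.551) + (+1.86) = -0.994 W/m²/K.
ΔT = −F/λ = −5/(-0.994) = 5.03 °C.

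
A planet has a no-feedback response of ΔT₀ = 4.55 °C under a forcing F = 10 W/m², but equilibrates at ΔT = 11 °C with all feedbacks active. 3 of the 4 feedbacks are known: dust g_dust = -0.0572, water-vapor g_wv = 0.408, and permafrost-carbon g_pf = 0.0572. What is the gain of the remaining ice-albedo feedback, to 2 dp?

Amplification A = ΔT/ΔT₀ = 11/4.55 = 2.418.
Total gain g = 1 − 1/A = 1 − 1/2.418 = 0.5864.
Known gains sum to -0.0572 + 0.408 + 0.0572 = 0.408.
g_ice = 0.5864 − 0.408 = 0.18.

0.18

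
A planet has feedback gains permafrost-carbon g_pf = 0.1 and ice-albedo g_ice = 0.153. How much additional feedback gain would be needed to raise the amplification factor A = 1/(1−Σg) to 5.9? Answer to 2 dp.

0.58

Current total gain = 0.253.
Target gain for A = 5.9: g* = 1 − 1/5.9 = 0.8305.
Additional gain needed = 0.8305 − 0.253 = 0.58.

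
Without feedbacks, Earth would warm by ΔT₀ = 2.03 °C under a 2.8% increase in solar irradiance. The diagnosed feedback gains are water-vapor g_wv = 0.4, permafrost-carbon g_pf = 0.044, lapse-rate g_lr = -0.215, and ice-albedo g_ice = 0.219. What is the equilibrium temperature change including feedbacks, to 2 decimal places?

3.68 °C

Total gain g = 0.4 + 0.044 − 0.215 + 0.219 = 0.448.
Amplification A = 1/(1 − 0.448) = 1.812.
ΔT = 2.03 × 1.812 = 3.68 °C.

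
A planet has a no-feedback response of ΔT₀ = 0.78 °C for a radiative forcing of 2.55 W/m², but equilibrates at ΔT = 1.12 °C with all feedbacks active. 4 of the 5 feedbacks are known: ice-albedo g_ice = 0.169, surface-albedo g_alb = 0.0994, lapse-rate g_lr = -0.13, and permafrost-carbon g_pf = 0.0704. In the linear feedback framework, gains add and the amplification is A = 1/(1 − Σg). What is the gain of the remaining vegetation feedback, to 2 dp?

0.09

Amplification A = ΔT/ΔT₀ = 1.12/0.78 = 1.436.
Total gain g = 1 − 1/A = 1 − 1/1.436 = 0.3036.
Known gains sum to 0.169 + 0.0994 − 0.13 + 0.0704 = 0.2088.
g_veg = 0.3036 − 0.2088 = 0.09.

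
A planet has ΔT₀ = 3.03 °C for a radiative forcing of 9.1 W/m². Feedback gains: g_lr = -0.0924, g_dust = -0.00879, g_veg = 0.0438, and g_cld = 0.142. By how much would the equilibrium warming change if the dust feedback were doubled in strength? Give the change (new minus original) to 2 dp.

Original: g = 0.08461, ΔT = 3.03/(1−0.08461) = 3.3101 °C.
With doubled dust: g' = 0.07582, ΔT' = 3.03/(1−0.07582) = 3.2786 °C.
Change = 3.2786 − 3.3101 = -0.03 °C.

-0.03 °C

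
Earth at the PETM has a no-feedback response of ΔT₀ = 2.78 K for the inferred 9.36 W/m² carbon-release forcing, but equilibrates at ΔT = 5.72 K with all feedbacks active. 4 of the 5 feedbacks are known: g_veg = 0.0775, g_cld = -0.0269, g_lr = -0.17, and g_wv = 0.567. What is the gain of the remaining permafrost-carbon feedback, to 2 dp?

0.07

Amplification A = ΔT/ΔT₀ = 5.72/2.78 = 2.058.
Total gain g = 1 − 1/A = 1 − 1/2.058 = 0.5141.
Known gains sum to 0.0775 − 0.0269 − 0.17 + 0.567 = 0.4476.
g_pf = 0.5141 − 0.4476 = 0.07.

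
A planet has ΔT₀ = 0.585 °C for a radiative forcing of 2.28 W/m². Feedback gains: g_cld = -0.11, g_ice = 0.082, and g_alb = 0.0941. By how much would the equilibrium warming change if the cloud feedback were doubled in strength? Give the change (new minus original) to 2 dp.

-0.07 °C

Original: g = 0.0661, ΔT = 0.585/(1−0.0661) = 0.6264 °C.
With doubled cloud: g' = -0.0439, ΔT' = 0.585/(1+0.0439) = 0.5604 °C.
Change = 0.5604 − 0.6264 = -0.07 °C.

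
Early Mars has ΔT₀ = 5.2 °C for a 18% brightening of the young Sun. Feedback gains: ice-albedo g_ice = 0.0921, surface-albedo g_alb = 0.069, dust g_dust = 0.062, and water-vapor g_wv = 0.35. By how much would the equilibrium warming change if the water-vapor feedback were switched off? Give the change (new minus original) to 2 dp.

-5.49 °C

Original: g = 0.5731, ΔT = 5.2/(1−0.5731) = 12.1808 °C.
Without water-vapor: g' = 0.2231, ΔT' = 5.2/(1−0.2231) = 6.6933 °C.
Change = 6.6933 − 12.1808 = -5.49 °C.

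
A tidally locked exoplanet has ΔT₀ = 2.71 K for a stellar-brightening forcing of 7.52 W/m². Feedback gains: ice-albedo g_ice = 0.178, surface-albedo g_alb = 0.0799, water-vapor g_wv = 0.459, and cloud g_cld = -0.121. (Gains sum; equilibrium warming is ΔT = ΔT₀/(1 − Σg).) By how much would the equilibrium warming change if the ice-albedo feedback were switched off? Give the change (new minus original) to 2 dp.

-2.05 K

Original: g = 0.5959, ΔT = 2.71/(1−0.5959) = 6.7063 K.
Without ice-albedo: g' = 0.4179, ΔT' = 2.71/(1−0.4179) = 4.6556 K.
Change = 4.6556 − 6.7063 = -2.05 K.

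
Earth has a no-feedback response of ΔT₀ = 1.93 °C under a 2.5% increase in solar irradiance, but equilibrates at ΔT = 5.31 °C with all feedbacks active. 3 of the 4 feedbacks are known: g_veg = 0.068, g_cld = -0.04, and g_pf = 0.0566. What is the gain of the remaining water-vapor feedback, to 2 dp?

Amplification A = ΔT/ΔT₀ = 5.31/1.93 = 2.751.
Total gain g = 1 − 1/A = 1 − 1/2.751 = 0.6365.
Known gains sum to 0.068 − 0.04 + 0.0566 = 0.0846.
g_wv = 0.6365 − 0.0846 = 0.55.

0.55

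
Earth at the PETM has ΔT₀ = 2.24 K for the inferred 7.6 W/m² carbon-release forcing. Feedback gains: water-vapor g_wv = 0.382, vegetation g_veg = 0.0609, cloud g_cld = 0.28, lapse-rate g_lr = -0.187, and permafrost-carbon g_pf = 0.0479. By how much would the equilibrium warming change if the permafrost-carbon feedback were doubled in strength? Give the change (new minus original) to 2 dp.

0.70 K

Original: g = 0.5838, ΔT = 2.24/(1−0.5838) = 5.3820 K.
With doubled permafrost-carbon: g' = 0.6317, ΔT' = 2.24/(1−0.6317) = 6.0820 K.
Change = 6.0820 − 5.3820 = 0.70 K.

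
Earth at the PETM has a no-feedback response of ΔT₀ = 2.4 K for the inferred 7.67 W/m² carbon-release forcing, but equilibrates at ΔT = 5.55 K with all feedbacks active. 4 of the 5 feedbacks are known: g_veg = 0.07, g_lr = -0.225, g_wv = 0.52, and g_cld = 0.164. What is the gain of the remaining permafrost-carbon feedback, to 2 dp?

Amplification A = ΔT/ΔT₀ = 5.55/2.4 = 2.312.
Total gain g = 1 − 1/A = 1 − 1/2.312 = 0.5675.
Known gains sum to 0.07 − 0.225 + 0.52 + 0.164 = 0.529.
g_pf = 0.5675 − 0.529 = 0.04.

0.04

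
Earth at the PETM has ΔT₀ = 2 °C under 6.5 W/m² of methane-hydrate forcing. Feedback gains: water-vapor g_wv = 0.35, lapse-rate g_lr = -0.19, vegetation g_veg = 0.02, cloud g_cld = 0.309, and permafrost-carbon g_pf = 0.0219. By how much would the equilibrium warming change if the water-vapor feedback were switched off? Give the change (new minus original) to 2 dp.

Original: g = 0.5109, ΔT = 2/(1−0.5109) = 4.0891 °C.
Without water-vapor: g' = 0.1609, ΔT' = 2/(1−0.1609) = 2.3835 °C.
Change = 2.3835 − 4.0891 = -1.71 °C.

-1.71 °C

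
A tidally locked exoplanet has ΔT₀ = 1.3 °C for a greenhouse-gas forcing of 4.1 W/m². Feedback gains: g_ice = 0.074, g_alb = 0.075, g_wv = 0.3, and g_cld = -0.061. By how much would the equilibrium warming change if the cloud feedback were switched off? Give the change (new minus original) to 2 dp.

Original: g = 0.388, ΔT = 1.3/(1−0.388) = 2.1242 °C.
Without cloud: g' = 0.449, ΔT' = 1.3/(1−0.449) = 2.3593 °C.
Change = 2.3593 − 2.1242 = 0.24 °C.

0.24 °C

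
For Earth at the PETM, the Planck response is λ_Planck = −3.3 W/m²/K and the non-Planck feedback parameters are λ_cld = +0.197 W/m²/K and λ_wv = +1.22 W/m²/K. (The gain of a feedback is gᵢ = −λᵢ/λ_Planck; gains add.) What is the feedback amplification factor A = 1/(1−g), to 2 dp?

1.75

Convert to gains: g_cld = 0.197/3.3 = 0.0597; g_wv = 1.22/3.3 = 0.3697.
Total gain g = 0.4294.
A = 1/(1 − 0.4294) = 1.75.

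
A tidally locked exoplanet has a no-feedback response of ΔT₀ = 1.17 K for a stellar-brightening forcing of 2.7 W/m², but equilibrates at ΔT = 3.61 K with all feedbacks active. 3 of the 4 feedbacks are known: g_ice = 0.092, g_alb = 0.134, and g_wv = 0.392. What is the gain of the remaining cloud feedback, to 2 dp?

Amplification A = ΔT/ΔT₀ = 3.61/1.17 = 3.085.
Total gain g = 1 − 1/A = 1 − 1/3.085 = 0.6759.
Known gains sum to 0.092 + 0.134 + 0.392 = 0.618.
g_cld = 0.6759 − 0.618 = 0.06.

0.06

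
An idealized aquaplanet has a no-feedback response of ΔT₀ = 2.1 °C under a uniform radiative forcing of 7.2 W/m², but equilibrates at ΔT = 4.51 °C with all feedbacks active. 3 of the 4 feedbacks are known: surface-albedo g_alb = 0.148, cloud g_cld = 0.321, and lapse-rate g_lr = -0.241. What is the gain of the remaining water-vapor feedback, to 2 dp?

Amplification A = ΔT/ΔT₀ = 4.51/2.1 = 2.148.
Total gain g = 1 − 1/A = 1 − 1/2.148 = 0.5345.
Known gains sum to 0.148 + 0.321 − 0.241 = 0.228.
g_wv = 0.5345 − 0.228 = 0.31.

0.31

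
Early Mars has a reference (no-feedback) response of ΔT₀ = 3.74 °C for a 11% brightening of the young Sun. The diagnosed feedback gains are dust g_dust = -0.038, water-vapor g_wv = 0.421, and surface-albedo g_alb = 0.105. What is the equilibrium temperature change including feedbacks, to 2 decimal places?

Total gain g = -0.038 + 0.421 + 0.105 = 0.488.
Amplification A = 1/(1 − 0.488) = 1.953.
ΔT = 3.74 × 1.953 = 7.30 °C.

7.30 °C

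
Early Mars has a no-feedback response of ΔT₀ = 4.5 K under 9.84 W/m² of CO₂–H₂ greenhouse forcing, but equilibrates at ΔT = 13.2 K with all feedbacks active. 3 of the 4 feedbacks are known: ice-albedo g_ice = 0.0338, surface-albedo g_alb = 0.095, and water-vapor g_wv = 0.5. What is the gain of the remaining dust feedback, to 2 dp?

Amplification A = ΔT/ΔT₀ = 13.2/4.5 = 2.933.
Total gain g = 1 − 1/A = 1 − 1/2.933 = 0.6591.
Known gains sum to 0.0338 + 0.095 + 0.5 = 0.6288.
g_dust = 0.6591 − 0.6288 = 0.03.

0.03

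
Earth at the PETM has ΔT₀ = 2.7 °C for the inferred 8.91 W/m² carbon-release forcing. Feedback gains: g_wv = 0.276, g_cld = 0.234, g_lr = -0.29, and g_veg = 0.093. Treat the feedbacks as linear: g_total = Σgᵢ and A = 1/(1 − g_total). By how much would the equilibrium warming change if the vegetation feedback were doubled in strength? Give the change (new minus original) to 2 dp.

Original: g = 0.313, ΔT = 2.7/(1−0.313) = 3.9301 °C.
With doubled vegetation: g' = 0.406, ΔT' = 2.7/(1−0.406) = 4.5455 °C.
Change = 4.5455 − 3.9301 = 0.62 °C.

0.62 °C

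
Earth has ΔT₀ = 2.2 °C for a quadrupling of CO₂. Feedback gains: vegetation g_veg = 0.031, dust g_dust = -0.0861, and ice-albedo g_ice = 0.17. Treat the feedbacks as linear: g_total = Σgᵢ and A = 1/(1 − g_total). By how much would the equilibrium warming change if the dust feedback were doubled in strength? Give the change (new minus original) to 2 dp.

Original: g = 0.1149, ΔT = 2.2/(1−0.1149) = 2.4856 °C.
With doubled dust: g' = 0.0288, ΔT' = 2.2/(1−0.0288) = 2.2652 °C.
Change = 2.2652 − 2.4856 = -0.22 °C.

-0.22 °C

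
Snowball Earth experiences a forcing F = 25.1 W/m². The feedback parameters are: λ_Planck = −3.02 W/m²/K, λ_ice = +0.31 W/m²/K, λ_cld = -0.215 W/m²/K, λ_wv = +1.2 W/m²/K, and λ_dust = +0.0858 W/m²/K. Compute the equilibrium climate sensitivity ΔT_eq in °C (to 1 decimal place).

Net feedback parameter λ = (−3.02) + (+0.31) + (-0.215) + (+1.2) + (+0.0858) = -1.6392 W/m²/K.
ΔT = −F/λ = −25.1/(-1.6392) = 15.3 °C.

15.3 °C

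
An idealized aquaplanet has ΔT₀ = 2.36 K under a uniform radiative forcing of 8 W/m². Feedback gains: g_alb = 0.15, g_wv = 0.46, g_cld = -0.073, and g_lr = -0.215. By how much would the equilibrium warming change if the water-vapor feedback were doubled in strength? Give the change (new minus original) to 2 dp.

7.34 K

Original: g = 0.322, ΔT = 2.36/(1−0.322) = 3.4808 K.
With doubled water-vapor: g' = 0.782, ΔT' = 2.36/(1−0.782) = 10.8257 K.
Change = 10.8257 − 3.4808 = 7.34 K.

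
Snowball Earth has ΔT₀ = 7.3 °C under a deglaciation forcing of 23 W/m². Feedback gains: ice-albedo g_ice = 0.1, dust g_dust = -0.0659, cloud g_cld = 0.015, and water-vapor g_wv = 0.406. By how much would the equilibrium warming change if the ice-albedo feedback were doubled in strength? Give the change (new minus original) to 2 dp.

Original: g = 0.4551, ΔT = 7.3/(1−0.4551) = 13.3970 °C.
With doubled ice-albedo: g' = 0.5551, ΔT' = 7.3/(1−0.5551) = 16.4082 °C.
Change = 16.4082 − 13.3970 = 3.01 °C.

3.01 °C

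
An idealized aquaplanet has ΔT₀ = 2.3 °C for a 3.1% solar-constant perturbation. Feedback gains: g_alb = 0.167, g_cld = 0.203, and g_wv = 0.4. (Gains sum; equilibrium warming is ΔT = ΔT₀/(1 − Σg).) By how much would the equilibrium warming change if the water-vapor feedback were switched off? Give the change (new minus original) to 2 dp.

-6.35 °C

Original: g = 0.77, ΔT = 2.3/(1−0.77) = 10.0000 °C.
Without water-vapor: g' = 0.37, ΔT' = 2.3/(1−0.37) = 3.6508 °C.
Change = 3.6508 − 10.0000 = -6.35 °C.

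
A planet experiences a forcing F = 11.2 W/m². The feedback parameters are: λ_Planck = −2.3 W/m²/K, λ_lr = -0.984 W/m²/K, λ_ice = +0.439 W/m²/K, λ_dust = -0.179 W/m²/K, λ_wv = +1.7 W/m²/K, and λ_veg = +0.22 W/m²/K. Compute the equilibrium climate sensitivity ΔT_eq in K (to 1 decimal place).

Net feedback parameter λ = (−2.3) + (-0.984) + (+0.439) + (-0.179) + (+1.7) + (+0.22) = -1.104 W/m²/K.
ΔT = −F/λ = −11.2/(-1.104) = 10.1 K.

10.1 K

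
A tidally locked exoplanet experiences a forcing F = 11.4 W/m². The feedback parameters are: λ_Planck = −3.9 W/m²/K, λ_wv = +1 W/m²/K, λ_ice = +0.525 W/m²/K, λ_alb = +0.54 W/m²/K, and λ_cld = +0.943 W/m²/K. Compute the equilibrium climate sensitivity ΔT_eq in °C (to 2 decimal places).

12.78 °C

Net feedback parameter λ = (−3.9) + (+1) + (+0.525) + (+0.54) + (+0.943) = -0.892 W/m²/K.
ΔT = −F/λ = −11.4/(-0.892) = 12.78 °C.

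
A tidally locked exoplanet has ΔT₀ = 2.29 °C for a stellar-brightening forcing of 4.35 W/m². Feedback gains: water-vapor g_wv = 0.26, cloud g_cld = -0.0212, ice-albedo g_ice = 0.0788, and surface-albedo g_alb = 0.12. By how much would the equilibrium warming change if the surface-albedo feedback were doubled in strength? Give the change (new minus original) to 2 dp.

Original: g = 0.4376, ΔT = 2.29/(1−0.4376) = 4.0718 °C.
With doubled surface-albedo: g' = 0.5576, ΔT' = 2.29/(1−0.5576) = 5.1763 °C.
Change = 5.1763 − 4.0718 = 1.10 °C.

1.10 °C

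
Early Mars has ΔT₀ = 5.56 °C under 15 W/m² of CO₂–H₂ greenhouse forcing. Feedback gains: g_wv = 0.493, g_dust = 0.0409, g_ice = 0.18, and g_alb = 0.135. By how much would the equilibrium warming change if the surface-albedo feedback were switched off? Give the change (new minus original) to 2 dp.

-17.36 °C

Original: g = 0.8489, ΔT = 5.56/(1−0.8489) = 36.7968 °C.
Without surface-albedo: g' = 0.7139, ΔT' = 5.56/(1−0.7139) = 19.4338 °C.
Change = 19.4338 − 36.7968 = -17.36 °C.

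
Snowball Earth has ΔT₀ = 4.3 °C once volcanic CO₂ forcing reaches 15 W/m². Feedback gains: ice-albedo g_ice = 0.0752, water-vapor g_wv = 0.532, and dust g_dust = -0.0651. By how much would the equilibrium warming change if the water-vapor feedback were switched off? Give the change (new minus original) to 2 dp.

-5.05 °C

Original: g = 0.5421, ΔT = 4.3/(1−0.5421) = 9.3907 °C.
Without water-vapor: g' = 0.0101, ΔT' = 4.3/(1−0.0101) = 4.3439 °C.
Change = 4.3439 − 9.3907 = -5.05 °C.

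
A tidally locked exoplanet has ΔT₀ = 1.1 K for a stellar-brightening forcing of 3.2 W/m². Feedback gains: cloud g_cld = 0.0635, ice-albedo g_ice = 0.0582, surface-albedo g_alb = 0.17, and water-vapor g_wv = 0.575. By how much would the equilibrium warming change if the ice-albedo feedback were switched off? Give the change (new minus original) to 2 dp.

-2.51 K

Original: g = 0.8667, ΔT = 1.1/(1−0.8667) = 8.2521 K.
Without ice-albedo: g' = 0.8085, ΔT' = 1.1/(1−0.8085) = 5.7441 K.
Change = 5.7441 − 8.2521 = -2.51 K.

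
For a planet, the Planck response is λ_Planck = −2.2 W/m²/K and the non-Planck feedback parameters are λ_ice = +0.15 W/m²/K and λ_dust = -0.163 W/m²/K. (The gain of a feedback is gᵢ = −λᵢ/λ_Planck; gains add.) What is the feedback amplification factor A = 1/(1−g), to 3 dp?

Convert to gains: g_ice = 0.15/2.2 = 0.06818; g_dust = -0.163/2.2 = -0.07409.
Total gain g = -0.00591.
A = 1/(1 + 0.00591) = 0.994.

0.994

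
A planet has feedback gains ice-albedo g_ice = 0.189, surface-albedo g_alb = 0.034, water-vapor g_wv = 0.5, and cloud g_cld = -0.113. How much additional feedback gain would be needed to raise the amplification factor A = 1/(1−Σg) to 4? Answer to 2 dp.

Current total gain = 0.61.
Target gain for A = 4: g* = 1 − 1/4 = 0.75.
Additional gain needed = 0.75 − 0.61 = 0.14.

0.14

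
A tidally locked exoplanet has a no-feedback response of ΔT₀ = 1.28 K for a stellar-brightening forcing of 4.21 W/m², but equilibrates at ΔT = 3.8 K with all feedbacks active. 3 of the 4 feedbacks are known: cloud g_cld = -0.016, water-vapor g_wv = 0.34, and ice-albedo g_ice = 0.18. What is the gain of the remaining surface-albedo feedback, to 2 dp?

0.16

Amplification A = ΔT/ΔT₀ = 3.8/1.28 = 2.969.
Total gain g = 1 − 1/A = 1 − 1/2.969 = 0.6632.
Known gains sum to -0.016 + 0.34 + 0.18 = 0.504.
g_alb = 0.6632 − 0.504 = 0.16.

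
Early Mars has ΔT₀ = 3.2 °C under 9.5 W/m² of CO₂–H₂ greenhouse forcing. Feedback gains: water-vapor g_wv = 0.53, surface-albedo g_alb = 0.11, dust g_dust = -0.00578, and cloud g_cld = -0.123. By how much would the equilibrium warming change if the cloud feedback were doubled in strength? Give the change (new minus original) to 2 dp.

Original: g = 0.51122, ΔT = 3.2/(1−0.51122) = 6.5469 °C.
With doubled cloud: g' = 0.38822, ΔT' = 3.2/(1−0.38822) = 5.2306 °C.
Change = 5.2306 − 6.5469 = -1.32 °C.

-1.32 °C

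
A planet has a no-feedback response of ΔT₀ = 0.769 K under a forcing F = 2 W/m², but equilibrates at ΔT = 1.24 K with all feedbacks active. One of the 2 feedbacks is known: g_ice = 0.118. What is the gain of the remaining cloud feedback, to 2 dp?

Amplification A = ΔT/ΔT₀ = 1.24/0.769 = 1.612.
Total gain g = 1 − 1/A = 1 − 1/1.612 = 0.3797.
The known gain is 0.118.
g_cld = 0.3797 − 0.118 = 0.26.

0.26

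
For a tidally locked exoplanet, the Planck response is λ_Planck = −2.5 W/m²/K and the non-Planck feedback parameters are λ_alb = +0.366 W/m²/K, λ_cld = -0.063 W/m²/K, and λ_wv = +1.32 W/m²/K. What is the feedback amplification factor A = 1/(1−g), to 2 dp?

Convert to gains: g_alb = 0.366/2.5 = 0.1464; g_cld = -0.063/2.5 = -0.0252; g_wv = 1.32/2.5 = 0.528.
Total gain g = 0.6492.
A = 1/(1 − 0.6492) = 2.85.

2.85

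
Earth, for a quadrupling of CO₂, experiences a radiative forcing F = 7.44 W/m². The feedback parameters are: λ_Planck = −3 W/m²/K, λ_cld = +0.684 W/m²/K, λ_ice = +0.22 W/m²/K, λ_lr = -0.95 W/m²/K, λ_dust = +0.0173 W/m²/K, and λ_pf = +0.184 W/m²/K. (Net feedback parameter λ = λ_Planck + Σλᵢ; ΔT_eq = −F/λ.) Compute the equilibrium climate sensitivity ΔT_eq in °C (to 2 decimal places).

2.62 °C

Net feedback parameter λ = (−3) + (+0.684) + (+0.22) + (-0.95) + (+0.0173) + (+0.184) = -2.8447 W/m²/K.
ΔT = −F/λ = −7.44/(-2.8447) = 2.62 °C.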